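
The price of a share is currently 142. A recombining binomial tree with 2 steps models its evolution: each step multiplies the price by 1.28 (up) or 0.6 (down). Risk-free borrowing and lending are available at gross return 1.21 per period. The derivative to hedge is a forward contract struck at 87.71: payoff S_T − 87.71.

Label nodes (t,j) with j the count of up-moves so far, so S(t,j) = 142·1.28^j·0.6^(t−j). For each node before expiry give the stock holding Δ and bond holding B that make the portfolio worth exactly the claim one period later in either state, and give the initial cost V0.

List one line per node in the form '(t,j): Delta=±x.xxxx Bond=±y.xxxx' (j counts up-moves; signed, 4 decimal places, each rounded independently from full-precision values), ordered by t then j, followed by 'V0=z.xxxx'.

No-arbitrage ⇒ martingale measure with p* = (R−d)/(u−d) = 0.8971.
Terminal values V(2,·): V(2,0)=-36.5900, V(2,1)=21.3460, V(2,2)=144.9428
(1,0): S=85.2000. Δ = (V_up−V_dn)/(S_up−S_dn) = (21.3460−-36.5900)/(109.0560−51.1200) = 1.0000. V = [p*·21.3460 + (1−p*)·-36.5900]/1.21 = 12.7124. B = V − Δ·S = -72.4876.
(1,1): S=181.7600. Δ = (V_up−V_dn)/(S_up−S_dn) = (144.9428−21.3460)/(232.6528−109.0560) = 1.0000. V = [p*·144.9428 + (1−p*)·21.3460]/1.21 = 109.2724. B = V − Δ·S = -72.4876.
(0,0): S=142.0000. Δ = (V_up−V_dn)/(S_up−S_dn) = (109.2724−12.7124)/(181.7600−85.2000) = 1.0000. V = [p*·109.2724 + (1−p*)·12.7124]/1.21 = 82.0929. B = V − Δ·S = -59.9071.
Each (Δ,B) replicates both successor values, so the strategy is self-financing and V0 is arbitrage-free.

(0,0): Delta=1.0000 Bond=-59.9071
(1,0): Delta=1.0000 Bond=-72.4876
(1,1): Delta=1.0000 Bond=-72.4876
V0=82.0929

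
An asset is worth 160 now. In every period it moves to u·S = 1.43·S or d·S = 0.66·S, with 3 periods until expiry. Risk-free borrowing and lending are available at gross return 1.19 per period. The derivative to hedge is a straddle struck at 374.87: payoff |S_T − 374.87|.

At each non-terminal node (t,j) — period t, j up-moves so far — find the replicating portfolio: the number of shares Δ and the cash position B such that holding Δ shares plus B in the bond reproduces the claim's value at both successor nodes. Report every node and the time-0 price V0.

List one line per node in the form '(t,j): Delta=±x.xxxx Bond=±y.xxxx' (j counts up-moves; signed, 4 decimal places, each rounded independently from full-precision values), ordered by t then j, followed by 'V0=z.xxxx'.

(0,0): Delta=-0.4949 Bond=177.6298
(1,0): Delta=-1.0000 Bond=264.7200
(1,1): Delta=-0.3893 Bond=187.2253
(2,0): Delta=-1.0000 Bond=315.0168
(2,1): Delta=-1.0000 Bond=315.0168
(2,2): Delta=-0.2617 Bond=181.0387
V0=98.4488

No-arbitrage ⇒ martingale measure with p* = (R−d)/(u−d) = 0.6883.
Payoff layer (t=3): V(3,0)=328.8706, V(3,1)=275.2047, V(3,2)=158.9286, V(3,3)=93.0031
Node (2,0) S=69.6960: V=(p*·275.2047+(1−p*)·328.8706)/1.19=245.3208; Δ=(275.2047−328.8706)/(99.6653−45.9994)=-1.0000; B=V−Δ·S=315.0168
Node (2,1) S=151.0080: V=(p*·158.9286+(1−p*)·275.2047)/1.19=164.0088; Δ=(158.9286−275.2047)/(215.9414−99.6653)=-1.0000; B=V−Δ·S=315.0168
Node (2,2) S=327.1840: V=(p*·93.0031+(1−p*)·158.9286)/1.19=95.4213; Δ=(93.0031−158.9286)/(467.8731−215.9414)=-0.2617; B=V−Δ·S=181.0387
Node (1,0) S=105.6000: V=(p*·164.0088+(1−p*)·245.3208)/1.19=159.1200; Δ=(164.0088−245.3208)/(151.0080−69.6960)=-1.0000; B=V−Δ·S=264.7200
Node (1,1) S=228.8000: V=(p*·95.4213+(1−p*)·164.0088)/1.19=98.1506; Δ=(95.4213−164.0088)/(327.1840−151.0080)=-0.3893; B=V−Δ·S=187.2253
Node (0,0) S=160.0000: V=(p*·98.1506+(1−p*)·159.1200)/1.19=98.4488; Δ=(98.1506−159.1200)/(228.8000−105.6000)=-0.4949; B=V−Δ·S=177.6298
Self-financing check: at every node Δ·S+B equals the discounted successor values.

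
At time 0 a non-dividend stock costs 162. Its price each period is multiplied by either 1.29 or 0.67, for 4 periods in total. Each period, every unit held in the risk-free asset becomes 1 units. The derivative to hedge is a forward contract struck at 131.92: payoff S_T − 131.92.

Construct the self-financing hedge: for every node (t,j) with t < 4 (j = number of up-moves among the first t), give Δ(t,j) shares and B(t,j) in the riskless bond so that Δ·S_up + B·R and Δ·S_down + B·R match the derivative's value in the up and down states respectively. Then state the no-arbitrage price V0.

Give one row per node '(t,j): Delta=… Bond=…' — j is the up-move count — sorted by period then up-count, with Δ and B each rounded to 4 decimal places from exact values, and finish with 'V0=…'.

(0,0): Delta=1.0000 Bond=-131.9200
(1,0): Delta=1.0000 Bond=-131.9200
(1,1): Delta=1.0000 Bond=-131.9200
(2,0): Delta=1.0000 Bond=-131.9200
(2,1): Delta=1.0000 Bond=-131.9200
(2,2): Delta=1.0000 Bond=-131.9200
(3,0): Delta=1.0000 Bond=-131.9200
(3,1): Delta=1.0000 Bond=-131.9200
(3,2): Delta=1.0000 Bond=-131.9200
(3,3): Delta=1.0000 Bond=-131.9200
V0=30.0800

No-arbitrage ⇒ martingale measure with p* = (R−d)/(u−d) = 0.5323.
Terminal values V(4,·): V(4,0)=-99.2752, V(4,1)=-69.0665, V(4,2)=-10.9037, V(4,3)=101.0816, V(4,4)=316.6951
  t=3,j=0: stock 48.7236 → up 62.8535 (V=-69.0665), down 32.6448 (V=-99.2752). Price -83.1964; hedge Δ=1.0000, bond B=-131.9200.
  t=3,j=1: stock 93.8111 → up 121.0163 (V=-10.9037), down 62.8535 (V=-69.0665). Price -38.1089; hedge Δ=1.0000, bond B=-131.9200.
  t=3,j=2: stock 180.6214 → up 233.0016 (V=101.0816), down 121.0163 (V=-10.9037). Price 48.7014; hedge Δ=1.0000, bond B=-131.9200.
  t=3,j=3: stock 347.7636 → up 448.6151 (V=316.6951), down 233.0016 (V=101.0816). Price 215.8436; hedge Δ=1.0000, bond B=-131.9200.
  t=2,j=0: stock 72.7218 → up 93.8111 (V=-38.1089), down 48.7236 (V=-83.1964). Price -59.1982; hedge Δ=1.0000, bond B=-131.9200.
  t=2,j=1: stock 140.0166 → up 180.6214 (V=48.7014), down 93.8111 (V=-38.1089). Price 8.0966; hedge Δ=1.0000, bond B=-131.9200.
  t=2,j=2: stock 269.5842 → up 347.7636 (V=215.8436), down 180.6214 (V=48.7014). Price 137.6642; hedge Δ=1.0000, bond B=-131.9200.
  t=1,j=0: stock 108.5400 → up 140.0166 (V=8.0966), down 72.7218 (V=-59.1982). Price -23.3800; hedge Δ=1.0000, bond B=-131.9200.
  t=1,j=1: stock 208.9800 → up 269.5842 (V=137.6642), down 140.0166 (V=8.0966). Price 77.0600; hedge Δ=1.0000, bond B=-131.9200.
  t=0,j=0: stock 162.0000 → up 208.9800 (V=77.0600), down 108.5400 (V=-23.3800). Price 30.0800; hedge Δ=1.0000, bond B=-131.9200.
Self-financing check: at every node Δ·S+B equals the discounted successor values.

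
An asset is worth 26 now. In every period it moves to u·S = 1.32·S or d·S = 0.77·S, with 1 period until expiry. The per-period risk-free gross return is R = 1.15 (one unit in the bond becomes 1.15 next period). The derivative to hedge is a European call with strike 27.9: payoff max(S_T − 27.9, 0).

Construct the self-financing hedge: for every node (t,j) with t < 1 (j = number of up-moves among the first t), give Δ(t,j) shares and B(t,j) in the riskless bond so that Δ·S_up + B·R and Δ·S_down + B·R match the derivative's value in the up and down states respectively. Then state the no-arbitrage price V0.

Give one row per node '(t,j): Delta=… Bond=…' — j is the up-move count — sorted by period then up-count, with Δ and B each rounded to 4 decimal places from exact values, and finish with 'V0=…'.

(0,0): Delta=0.4490 Bond=-7.8157
V0=3.8571

No-arbitrage ⇒ martingale measure with p* = (R−d)/(u−d) = 0.6909.
Terminal payoffs: V(1,0)=0.0000, V(1,1)=6.4200
  t=0,j=0: stock 26.0000 → up 34.3200 (V=6.4200), down 20.0200 (V=0.0000). Price 3.8571; hedge Δ=0.4490, bond B=-7.8157.
Self-financing check: at every node Δ·S+B equals the discounted successor values.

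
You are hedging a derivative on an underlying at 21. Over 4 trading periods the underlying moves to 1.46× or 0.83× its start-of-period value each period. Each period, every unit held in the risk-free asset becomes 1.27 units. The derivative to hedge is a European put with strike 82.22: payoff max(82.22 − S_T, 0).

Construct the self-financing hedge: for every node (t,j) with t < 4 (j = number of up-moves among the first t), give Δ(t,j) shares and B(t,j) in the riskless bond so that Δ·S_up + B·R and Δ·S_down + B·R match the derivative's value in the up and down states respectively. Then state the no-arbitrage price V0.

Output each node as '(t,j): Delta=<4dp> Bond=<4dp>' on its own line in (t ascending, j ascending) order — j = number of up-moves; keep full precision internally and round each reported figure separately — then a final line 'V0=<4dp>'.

(0,0): Delta=-0.8341 Bond=29.3285
(1,0): Delta=-1.0000 Bond=40.1390
(1,1): Delta=-0.7934 Bond=35.9984
(2,0): Delta=-1.0000 Bond=50.9765
(2,1): Delta=-1.0000 Bond=50.9765
(2,2): Delta=-0.7426 Bond=43.4472
(3,0): Delta=-1.0000 Bond=64.7402
(3,1): Delta=-1.0000 Bond=64.7402
(3,2): Delta=-1.0000 Bond=64.7402
(3,3): Delta=-0.6795 Bond=51.0489
V0=11.8126

Under the risk-neutral measure, an up-move has probability p* = (R−d)/(u−d) = 0.6984 and values discount at R = 1.27.
Payoff layer (t=4): V(4,0)=72.2538, V(4,1)=64.6890, V(4,2)=51.3824, V(4,3)=27.9755, V(4,4)=0.0000
Node (3,0) S=12.0075: V=(p*·64.6890+(1−p*)·72.2538)/1.27=52.7326; Δ=(64.6890−72.2538)/(17.5310−9.9662)=-1.0000; B=V−Δ·S=64.7402
Node (3,1) S=21.1217: V=(p*·51.3824+(1−p*)·64.6890)/1.27=43.6185; Δ=(51.3824−64.6890)/(30.8376−17.5310)=-1.0000; B=V−Δ·S=64.7402
Node (3,2) S=37.1538: V=(p*·27.9755+(1−p*)·51.3824)/1.27=27.5864; Δ=(27.9755−51.3824)/(54.2445−30.8376)=-1.0000; B=V−Δ·S=64.7402
Node (3,3) S=65.3549: V=(p*·0.0000+(1−p*)·27.9755)/1.27=6.6433; Δ=(0.0000−27.9755)/(95.4181−54.2445)=-0.6795; B=V−Δ·S=51.0489
Node (2,0) S=14.4669: V=(p*·43.6185+(1−p*)·52.7326)/1.27=36.5096; Δ=(43.6185−52.7326)/(21.1217−12.0075)=-1.0000; B=V−Δ·S=50.9765
Node (2,1) S=25.4478: V=(p*·27.5864+(1−p*)·43.6185)/1.27=25.5287; Δ=(27.5864−43.6185)/(37.1538−21.1217)=-1.0000; B=V−Δ·S=50.9765
Node (2,2) S=44.7636: V=(p*·6.6433+(1−p*)·27.5864)/1.27=10.2043; Δ=(6.6433−27.5864)/(65.3549−37.1538)=-0.7426; B=V−Δ·S=43.4472
Node (1,0) S=17.4300: V=(p*·25.5287+(1−p*)·36.5096)/1.27=22.7090; Δ=(25.5287−36.5096)/(25.4478−14.4669)=-1.0000; B=V−Δ·S=40.1390
Node (1,1) S=30.6600: V=(p*·10.2043+(1−p*)·25.5287)/1.27=11.6740; Δ=(10.2043−25.5287)/(44.7636−25.4478)=-0.7934; B=V−Δ·S=35.9984
Node (0,0) S=21.0000: V=(p*·11.6740+(1−p*)·22.7090)/1.27=11.8126; Δ=(11.6740−22.7090)/(30.6600−17.4300)=-0.8341; B=V−Δ·S=29.3285
Self-financing check: at every node Δ·S+B equals the discounted successor values.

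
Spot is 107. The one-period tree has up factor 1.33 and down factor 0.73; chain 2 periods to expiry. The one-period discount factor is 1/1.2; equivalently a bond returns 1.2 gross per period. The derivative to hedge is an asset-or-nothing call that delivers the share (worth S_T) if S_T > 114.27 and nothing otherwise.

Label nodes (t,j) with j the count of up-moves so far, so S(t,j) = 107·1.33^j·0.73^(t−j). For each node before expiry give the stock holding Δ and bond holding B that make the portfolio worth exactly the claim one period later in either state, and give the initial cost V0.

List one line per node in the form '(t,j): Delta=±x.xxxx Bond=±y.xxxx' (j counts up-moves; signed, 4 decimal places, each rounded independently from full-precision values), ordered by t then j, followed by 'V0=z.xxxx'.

The replicating-portfolio and risk-neutral prices coincide; use p* = (1.2−0.73)/(1.33−0.73) = 0.7833 for the latter.
At expiry t=2: V(2,0)=0.0000, V(2,1)=0.0000, V(2,2)=189.2723
Node (1,0) S=78.1100: V=(p*·0.0000+(1−p*)·0.0000)/1.2=0.0000; Δ=(0.0000−0.0000)/(103.8863−57.0203)=0.0000; B=V−Δ·S=0.0000
Node (1,1) S=142.3100: V=(p*·189.2723+(1−p*)·0.0000)/1.2=123.5528; Δ=(189.2723−0.0000)/(189.2723−103.8863)=2.2167; B=V−Δ·S=-191.9011
Node (0,0) S=107.0000: V=(p*·123.5528+(1−p*)·0.0000)/1.2=80.6525; Δ=(123.5528−0.0000)/(142.3100−78.1100)=1.9245; B=V−Δ·S=-125.2688
Root portfolio cost Δ·107+B reproduces V0=80.6525.

(0,0): Delta=1.9245 Bond=-125.2688
(1,0): Delta=0.0000 Bond=0.0000
(1,1): Delta=2.2167 Bond=-191.9011
V0=80.6525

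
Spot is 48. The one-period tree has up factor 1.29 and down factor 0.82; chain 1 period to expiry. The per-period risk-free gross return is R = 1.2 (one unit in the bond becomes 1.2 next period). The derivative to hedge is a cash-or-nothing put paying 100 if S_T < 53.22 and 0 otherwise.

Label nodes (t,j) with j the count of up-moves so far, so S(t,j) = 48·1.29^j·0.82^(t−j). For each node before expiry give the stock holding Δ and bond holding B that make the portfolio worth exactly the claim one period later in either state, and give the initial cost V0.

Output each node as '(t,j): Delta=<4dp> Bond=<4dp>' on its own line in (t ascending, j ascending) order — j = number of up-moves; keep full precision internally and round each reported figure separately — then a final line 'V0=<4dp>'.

(0,0): Delta=-4.4326 Bond=228.7234
V0=15.9574

Under the risk-neutral measure, an up-move has probability p* = (R−d)/(u−d) = 0.8085 and values discount at R = 1.2.
At expiry t=1: V(1,0)=100.0000, V(1,1)=0.0000
Node (0,0) S=48.0000: V=(p*·0.0000+(1−p*)·100.0000)/1.2=15.9574; Δ=(0.0000−100.0000)/(61.9200−39.3600)=-4.4326; B=V−Δ·S=228.7234
Each (Δ,B) replicates both successor values, so the strategy is self-financing and V0 is arbitrage-free.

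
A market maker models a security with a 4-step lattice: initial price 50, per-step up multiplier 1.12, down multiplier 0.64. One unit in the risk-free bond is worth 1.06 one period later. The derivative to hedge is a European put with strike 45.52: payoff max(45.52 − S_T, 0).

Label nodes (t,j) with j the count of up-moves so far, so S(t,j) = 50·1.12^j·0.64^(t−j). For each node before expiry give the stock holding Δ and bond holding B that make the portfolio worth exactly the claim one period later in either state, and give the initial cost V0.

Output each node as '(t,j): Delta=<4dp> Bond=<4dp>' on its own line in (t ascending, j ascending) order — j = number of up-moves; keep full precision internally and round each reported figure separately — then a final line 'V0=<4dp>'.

The replicating-portfolio and risk-neutral prices coincide; use p* = (1.06−0.64)/(1.12−0.64) = 0.8750 for the latter.
Terminal values V(4,·): V(4,0)=37.1314, V(4,1)=30.8399, V(4,2)=19.8299, V(4,3)=0.5623, V(4,4)=0.0000
Node (3,0) S=13.1072: V=(p*·30.8399+(1−p*)·37.1314)/1.06=29.8362; Δ=(30.8399−37.1314)/(14.6801−8.3886)=-1.0000; B=V−Δ·S=42.9434
Node (3,1) S=22.9376: V=(p*·19.8299+(1−p*)·30.8399)/1.06=20.0058; Δ=(19.8299−30.8399)/(25.6901−14.6801)=-1.0000; B=V−Δ·S=42.9434
Node (3,2) S=40.1408: V=(p*·0.5623+(1−p*)·19.8299)/1.06=2.8026; Δ=(0.5623−19.8299)/(44.9577−25.6901)=-1.0000; B=V−Δ·S=42.9434
Node (3,3) S=70.2464: V=(p*·0.0000+(1−p*)·0.5623)/1.06=0.0663; Δ=(0.0000−0.5623)/(78.6760−44.9577)=-0.0167; B=V−Δ·S=1.2378
Node (2,0) S=20.4800: V=(p*·20.0058+(1−p*)·29.8362)/1.06=20.0326; Δ=(20.0058−29.8362)/(22.9376−13.1072)=-1.0000; B=V−Δ·S=40.5126
Node (2,1) S=35.8400: V=(p*·2.8026+(1−p*)·20.0058)/1.06=4.6726; Δ=(2.8026−20.0058)/(40.1408−22.9376)=-1.0000; B=V−Δ·S=40.5126
Node (2,2) S=62.7200: V=(p*·0.0663+(1−p*)·2.8026)/1.06=0.3852; Δ=(0.0663−2.8026)/(70.2464−40.1408)=-0.0909; B=V−Δ·S=6.0858
Node (1,0) S=32.0000: V=(p*·4.6726+(1−p*)·20.0326)/1.06=6.2195; Δ=(4.6726−20.0326)/(35.8400−20.4800)=-1.0000; B=V−Δ·S=38.2195
Node (1,1) S=56.0000: V=(p*·0.3852+(1−p*)·4.6726)/1.06=0.8690; Δ=(0.3852−4.6726)/(62.7200−35.8400)=-0.1595; B=V−Δ·S=9.8011
Node (0,0) S=50.0000: V=(p*·0.8690+(1−p*)·6.2195)/1.06=1.4508; Δ=(0.8690−6.2195)/(56.0000−32.0000)=-0.2229; B=V−Δ·S=12.5976
Root portfolio cost Δ·50+B reproduces V0=1.4508.

(0,0): Delta=-0.2229 Bond=12.5976
(1,0): Delta=-1.0000 Bond=38.2195
(1,1): Delta=-0.1595 Bond=9.8011
(2,0): Delta=-1.0000 Bond=40.5126
(2,1): Delta=-1.0000 Bond=40.5126
(2,2): Delta=-0.0909 Bond=6.0858
(3,0): Delta=-1.0000 Bond=42.9434
(3,1): Delta=-1.0000 Bond=42.9434
(3,2): Delta=-1.0000 Bond=42.9434
(3,3): Delta=-0.0167 Bond=1.2378
V0=1.4508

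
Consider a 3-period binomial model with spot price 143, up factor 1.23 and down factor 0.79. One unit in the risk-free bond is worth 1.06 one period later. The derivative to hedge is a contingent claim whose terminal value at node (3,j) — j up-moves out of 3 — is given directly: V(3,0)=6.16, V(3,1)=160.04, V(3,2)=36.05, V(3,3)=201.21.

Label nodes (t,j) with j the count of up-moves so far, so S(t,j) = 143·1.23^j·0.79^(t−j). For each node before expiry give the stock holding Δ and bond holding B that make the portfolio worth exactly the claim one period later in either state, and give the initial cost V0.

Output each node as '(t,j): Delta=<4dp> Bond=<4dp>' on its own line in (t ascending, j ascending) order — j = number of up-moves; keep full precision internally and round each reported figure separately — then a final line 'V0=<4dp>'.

Risk-neutral probability p* = (R−d)/(u−d) = (1.06−0.79)/(1.23−0.79) = 0.6136.
Terminal values V(3,·): V(3,0)=6.1600, V(3,1)=160.0400, V(3,2)=36.0500, V(3,3)=201.2100
Node (2,0) S=89.2463: V=(p*·160.0400+(1−p*)·6.1600)/1.06=94.8928; Δ=(160.0400−6.1600)/(109.7729−70.5046)=3.9187; B=V−Δ·S=-254.8345
Node (2,1) S=138.9531: V=(p*·36.0500+(1−p*)·160.0400)/1.06=79.2030; Δ=(36.0500−160.0400)/(170.9123−109.7729)=-2.0280; B=V−Δ·S=360.9985
Node (2,2) S=216.3447: V=(p*·201.2100+(1−p*)·36.0500)/1.06=129.6209; Δ=(201.2100−36.0500)/(266.1040−170.9123)=1.7350; B=V−Δ·S=-245.7427
Node (1,0) S=112.9700: V=(p*·79.2030+(1−p*)·94.8928)/1.06=80.4387; Δ=(79.2030−94.8928)/(138.9531−89.2463)=-0.3156; B=V−Δ·S=116.0972
Node (1,1) S=175.8900: V=(p*·129.6209+(1−p*)·79.2030)/1.06=103.9069; Δ=(129.6209−79.2030)/(216.3447−138.9531)=0.6515; B=V−Δ·S=-10.6792
Node (0,0) S=143.0000: V=(p*·103.9069+(1−p*)·80.4387)/1.06=89.4713; Δ=(103.9069−80.4387)/(175.8900−112.9700)=0.3730; B=V−Δ·S=36.1345
Check: Δ(0,0)·S0 + B(0,0) = 89.4713 = V0.

(0,0): Delta=0.3730 Bond=36.1345
(1,0): Delta=-0.3156 Bond=116.0972
(1,1): Delta=0.6515 Bond=-10.6792
(2,0): Delta=3.9187 Bond=-254.8345
(2,1): Delta=-2.0280 Bond=360.9985
(2,2): Delta=1.7350 Bond=-245.7427
V0=89.4713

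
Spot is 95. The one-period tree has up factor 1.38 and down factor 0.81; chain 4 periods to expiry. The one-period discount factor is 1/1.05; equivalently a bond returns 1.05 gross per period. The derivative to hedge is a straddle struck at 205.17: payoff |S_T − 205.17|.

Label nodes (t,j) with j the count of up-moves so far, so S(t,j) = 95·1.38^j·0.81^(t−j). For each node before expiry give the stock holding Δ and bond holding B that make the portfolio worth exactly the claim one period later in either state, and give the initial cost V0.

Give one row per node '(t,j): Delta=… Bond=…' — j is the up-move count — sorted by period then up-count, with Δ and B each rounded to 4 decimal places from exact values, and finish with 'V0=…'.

(0,0): Delta=-0.6681 Bond=144.4683
(1,0): Delta=-1.0000 Bond=177.2336
(1,1): Delta=-0.4002 Bond=116.5718
(2,0): Delta=-1.0000 Bond=186.0952
(2,1): Delta=-1.0000 Bond=186.0952
(2,2): Delta=0.0839 Bond=34.8199
(3,0): Delta=-1.0000 Bond=195.4000
(3,1): Delta=-1.0000 Bond=195.4000
(3,2): Delta=-1.0000 Bond=195.4000
(3,3): Delta=0.9587 Bond=-181.8428
V0=81.0014

Since d<R<u, set p* = (R−d)/(u−d) = 0.4211; price each node as the discounted p*-expectation of its children.
Terminal values V(4,·): V(4,0)=164.2756, V(4,1)=135.4981, V(4,2)=86.4697, V(4,3)=2.9399, V(4,4)=139.3702
(3,0): S=50.4869. Δ = (V_up−V_dn)/(S_up−S_dn) = (135.4981−164.2756)/(69.6719−40.8944) = -1.0000. V = [p*·135.4981 + (1−p*)·164.2756]/1.05 = 144.9131. B = V − Δ·S = 195.4000.
(3,1): S=86.0147. Δ = (V_up−V_dn)/(S_up−S_dn) = (86.4697−135.4981)/(118.7003−69.6719) = -1.0000. V = [p*·86.4697 + (1−p*)·135.4981]/1.05 = 109.3853. B = V − Δ·S = 195.4000.
(3,2): S=146.5436. Δ = (V_up−V_dn)/(S_up−S_dn) = (2.9399−86.4697)/(202.2301−118.7003) = -1.0000. V = [p*·2.9399 + (1−p*)·86.4697]/1.05 = 48.8564. B = V − Δ·S = 195.4000.
(3,3): S=249.6668. Δ = (V_up−V_dn)/(S_up−S_dn) = (139.3702−2.9399)/(344.5402−202.2301) = 0.9587. V = [p*·139.3702 + (1−p*)·2.9399]/1.05 = 57.5088. B = V − Δ·S = -181.8428.
(2,0): S=62.3295. Δ = (V_up−V_dn)/(S_up−S_dn) = (109.3853−144.9131)/(86.0147−50.4869) = -1.0000. V = [p*·109.3853 + (1−p*)·144.9131]/1.05 = 123.7657. B = V − Δ·S = 186.0952.
(2,1): S=106.1910. Δ = (V_up−V_dn)/(S_up−S_dn) = (48.8564−109.3853)/(146.5436−86.0147) = -1.0000. V = [p*·48.8564 + (1−p*)·109.3853]/1.05 = 79.9042. B = V − Δ·S = 186.0952.
(2,2): S=180.9180. Δ = (V_up−V_dn)/(S_up−S_dn) = (57.5088−48.8564)/(249.6668−146.5436) = 0.0839. V = [p*·57.5088 + (1−p*)·48.8564]/1.05 = 49.9995. B = V − Δ·S = 34.8199.
(1,0): S=76.9500. Δ = (V_up−V_dn)/(S_up−S_dn) = (79.9042−123.7657)/(106.1910−62.3295) = -1.0000. V = [p*·79.9042 + (1−p*)·123.7657]/1.05 = 100.2836. B = V − Δ·S = 177.2336.
(1,1): S=131.1000. Δ = (V_up−V_dn)/(S_up−S_dn) = (49.9995−79.9042)/(180.9180−106.1910) = -0.4002. V = [p*·49.9995 + (1−p*)·79.9042]/1.05 = 64.1074. B = V − Δ·S = 116.5718.
(0,0): S=95.0000. Δ = (V_up−V_dn)/(S_up−S_dn) = (64.1074−100.2836)/(131.1000−76.9500) = -0.6681. V = [p*·64.1074 + (1−p*)·100.2836]/1.05 = 81.0014. B = V − Δ·S = 144.4683.
Check: Δ(0,0)·S0 + B(0,0) = 81.0014 = V0.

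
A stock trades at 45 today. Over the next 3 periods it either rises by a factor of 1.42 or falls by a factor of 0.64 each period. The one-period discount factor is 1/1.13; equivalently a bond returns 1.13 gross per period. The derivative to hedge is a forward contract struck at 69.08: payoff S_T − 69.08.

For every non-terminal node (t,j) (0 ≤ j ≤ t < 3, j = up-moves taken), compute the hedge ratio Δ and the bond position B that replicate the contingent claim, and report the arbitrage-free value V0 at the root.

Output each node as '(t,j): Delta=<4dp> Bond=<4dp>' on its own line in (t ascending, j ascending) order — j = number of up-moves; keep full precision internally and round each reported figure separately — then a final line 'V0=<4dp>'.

No-arbitrage ⇒ martingale measure with p* = (R−d)/(u−d) = 0.6282.
Payoff layer (t=3): V(3,0)=-57.2835, V(3,1)=-42.9066, V(3,2)=-11.0077, V(3,3)=59.7680
  t=2,j=0: stock 18.4320 → up 26.1734 (V=-42.9066), down 11.7965 (V=-57.2835). Price -42.7007; hedge Δ=1.0000, bond B=-61.1327.
  t=2,j=1: stock 40.8960 → up 58.0723 (V=-11.0077), down 26.1734 (V=-42.9066). Price -20.2367; hedge Δ=1.0000, bond B=-61.1327.
  t=2,j=2: stock 90.7380 → up 128.8480 (V=59.7680), down 58.0723 (V=-11.0077). Price 29.6053; hedge Δ=1.0000, bond B=-61.1327.
  t=1,j=0: stock 28.8000 → up 40.8960 (V=-20.2367), down 18.4320 (V=-42.7007). Price -25.2998; hedge Δ=1.0000, bond B=-54.0998.
  t=1,j=1: stock 63.9000 → up 90.7380 (V=29.6053), down 40.8960 (V=-20.2367). Price 9.8002; hedge Δ=1.0000, bond B=-54.0998.
  t=0,j=0: stock 45.0000 → up 63.9000 (V=9.8002), down 28.8000 (V=-25.2998). Price -2.8759; hedge Δ=1.0000, bond B=-47.8759.
Each (Δ,B) replicates both successor values, so the strategy is self-financing and V0 is arbitrage-free.

(0,0): Delta=1.0000 Bond=-47.8759
(1,0): Delta=1.0000 Bond=-54.0998
(1,1): Delta=1.0000 Bond=-54.0998
(2,0): Delta=1.0000 Bond=-61.1327
(2,1): Delta=1.0000 Bond=-61.1327
(2,2): Delta=1.0000 Bond=-61.1327
V0=-2.8759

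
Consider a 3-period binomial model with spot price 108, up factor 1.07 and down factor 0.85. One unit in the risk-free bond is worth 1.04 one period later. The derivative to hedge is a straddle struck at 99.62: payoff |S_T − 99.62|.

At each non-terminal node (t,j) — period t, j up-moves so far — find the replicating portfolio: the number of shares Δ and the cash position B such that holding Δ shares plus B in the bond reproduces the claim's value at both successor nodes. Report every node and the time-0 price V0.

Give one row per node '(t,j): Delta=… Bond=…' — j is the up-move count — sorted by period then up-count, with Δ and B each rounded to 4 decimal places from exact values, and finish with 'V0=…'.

(0,0): Delta=0.6795 Bond=-52.4187
(1,0): Delta=-0.5492 Bond=58.2810
(1,1): Delta=0.8336 Bond=-72.3255
(2,0): Delta=-1.0000 Bond=95.7885
(2,1): Delta=-0.4927 Bond=55.0582
(2,2): Delta=1.0000 Bond=-95.7885
V0=20.9698

Under the risk-neutral measure, an up-move has probability p* = (R−d)/(u−d) = 0.8636 and values discount at R = 1.04.
Payoff layer (t=3): V(3,0)=33.2945, V(3,1)=16.1279, V(3,2)=5.4818, V(3,3)=32.6846
  t=2,j=0: stock 78.0300 → up 83.4921 (V=16.1279), down 66.3255 (V=33.2945). Price 17.7585; hedge Δ=-1.0000, bond B=95.7885.
  t=2,j=1: stock 98.2260 → up 105.1018 (V=5.4818), down 83.4921 (V=16.1279). Price 6.6669; hedge Δ=-0.4927, bond B=55.0582.
  t=2,j=2: stock 123.6492 → up 132.3046 (V=32.6846), down 105.1018 (V=5.4818). Price 27.8607; hedge Δ=1.0000, bond B=-95.7885.
  t=1,j=0: stock 91.8000 → up 98.2260 (V=6.6669), down 78.0300 (V=17.7585). Price 7.8648; hedge Δ=-0.5492, bond B=58.2810.
  t=1,j=1: stock 115.5600 → up 123.6492 (V=27.8607), down 98.2260 (V=6.6669). Price 24.0103; hedge Δ=0.8336, bond B=-72.3255.
  t=0,j=0: stock 108.0000 → up 115.5600 (V=24.0103), down 91.8000 (V=7.8648). Price 20.9698; hedge Δ=0.6795, bond B=-52.4187.
Root portfolio cost Δ·108+B reproduces V0=20.9698.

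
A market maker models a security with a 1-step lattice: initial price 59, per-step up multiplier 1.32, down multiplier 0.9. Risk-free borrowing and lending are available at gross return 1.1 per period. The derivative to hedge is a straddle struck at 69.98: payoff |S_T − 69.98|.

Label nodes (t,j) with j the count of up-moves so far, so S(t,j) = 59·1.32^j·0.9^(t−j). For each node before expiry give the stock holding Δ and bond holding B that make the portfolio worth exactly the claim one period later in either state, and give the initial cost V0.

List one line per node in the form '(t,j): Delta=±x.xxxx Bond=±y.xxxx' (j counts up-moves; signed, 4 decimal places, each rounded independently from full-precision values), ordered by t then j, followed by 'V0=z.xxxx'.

Under the risk-neutral measure, an up-move has probability p* = (R−d)/(u−d) = 0.4762 and values discount at R = 1.1.
Terminal values V(1,·): V(1,0)=16.8800, V(1,1)=7.9000
Node (0,0) S=59.0000: V=(p*·7.9000+(1−p*)·16.8800)/1.1=11.4580; Δ=(7.9000−16.8800)/(77.8800−53.1000)=-0.3624; B=V−Δ·S=32.8390
Check: Δ(0,0)·S0 + B(0,0) = 11.4580 = V0.

(0,0): Delta=-0.3624 Bond=32.8390
V0=11.4580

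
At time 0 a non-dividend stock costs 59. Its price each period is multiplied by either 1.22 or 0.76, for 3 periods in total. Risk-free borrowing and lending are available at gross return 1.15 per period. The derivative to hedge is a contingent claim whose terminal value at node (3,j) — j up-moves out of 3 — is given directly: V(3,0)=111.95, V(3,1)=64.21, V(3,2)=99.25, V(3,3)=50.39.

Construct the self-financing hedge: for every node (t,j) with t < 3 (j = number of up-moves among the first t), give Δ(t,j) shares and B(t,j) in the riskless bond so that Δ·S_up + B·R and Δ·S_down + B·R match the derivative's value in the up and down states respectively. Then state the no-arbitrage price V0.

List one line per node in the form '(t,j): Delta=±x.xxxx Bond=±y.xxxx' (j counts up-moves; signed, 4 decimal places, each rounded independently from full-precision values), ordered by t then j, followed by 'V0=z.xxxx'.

(0,0): Delta=-0.7574 Bond=89.0388
(1,0): Delta=0.9462 Bond=26.0075
(1,1): Delta=-0.9479 Bond=116.1052
(2,0): Delta=-3.0454 Bond=165.9346
(2,1): Delta=1.3925 Bond=5.4938
(2,2): Delta=-1.2096 Bond=156.5002
V0=44.3524

No-arbitrage ⇒ martingale measure with p* = (R−d)/(u−d) = 0.8478.
Terminal payoffs: V(3,0)=111.9500, V(3,1)=64.2100, V(3,2)=99.2500, V(3,3)=50.3900
(2,0): S=34.0784. Δ = (V_up−V_dn)/(S_up−S_dn) = (64.2100−111.9500)/(41.5756−25.8996) = -3.0454. V = [p*·64.2100 + (1−p*)·111.9500]/1.15 = 62.1520. B = V − Δ·S = 165.9346.
(2,1): S=54.7048. Δ = (V_up−V_dn)/(S_up−S_dn) = (99.2500−64.2100)/(66.7399−41.5756) = 1.3925. V = [p*·99.2500 + (1−p*)·64.2100]/1.15 = 81.6677. B = V − Δ·S = 5.4938.
(2,2): S=87.8156. Δ = (V_up−V_dn)/(S_up−S_dn) = (50.3900−99.2500)/(107.1350−66.7399) = -1.2096. V = [p*·50.3900 + (1−p*)·99.2500]/1.15 = 50.2828. B = V − Δ·S = 156.5002.
(1,0): S=44.8400. Δ = (V_up−V_dn)/(S_up−S_dn) = (81.6677−62.1520)/(54.7048−34.0784) = 0.9462. V = [p*·81.6677 + (1−p*)·62.1520]/1.15 = 68.4330. B = V − Δ·S = 26.0075.
(1,1): S=71.9800. Δ = (V_up−V_dn)/(S_up−S_dn) = (50.2828−81.6677)/(87.8156−54.7048) = -0.9479. V = [p*·50.2828 + (1−p*)·81.6677]/1.15 = 47.8772. B = V − Δ·S = 116.1052.
(0,0): S=59.0000. Δ = (V_up−V_dn)/(S_up−S_dn) = (47.8772−68.4330)/(71.9800−44.8400) = -0.7574. V = [p*·47.8772 + (1−p*)·68.4330]/1.15 = 44.3524. B = V − Δ·S = 89.0388.
Each (Δ,B) replicates both successor values, so the strategy is self-financing and V0 is arbitrage-free.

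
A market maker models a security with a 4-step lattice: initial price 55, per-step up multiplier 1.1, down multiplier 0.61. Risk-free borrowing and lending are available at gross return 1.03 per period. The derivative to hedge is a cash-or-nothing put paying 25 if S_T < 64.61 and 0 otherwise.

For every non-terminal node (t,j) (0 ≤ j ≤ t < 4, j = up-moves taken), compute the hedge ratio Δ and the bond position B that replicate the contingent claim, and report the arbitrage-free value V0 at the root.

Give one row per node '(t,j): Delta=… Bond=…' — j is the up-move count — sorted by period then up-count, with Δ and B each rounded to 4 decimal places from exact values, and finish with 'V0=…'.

No-arbitrage ⇒ martingale measure with p* = (R−d)/(u−d) = 0.8571.
Payoff layer (t=4): V(4,0)=25.0000, V(4,1)=25.0000, V(4,2)=25.0000, V(4,3)=25.0000, V(4,4)=0.0000
  t=3,j=0: stock 12.4840 → up 13.7324 (V=25.0000), down 7.6152 (V=25.0000). Price 24.2718; hedge Δ=0.0000, bond B=24.2718.
  t=3,j=1: stock 22.5121 → up 24.7633 (V=25.0000), down 13.7324 (V=25.0000). Price 24.2718; hedge Δ=0.0000, bond B=24.2718.
  t=3,j=2: stock 40.5955 → up 44.6551 (V=25.0000), down 24.7633 (V=25.0000). Price 24.2718; hedge Δ=0.0000, bond B=24.2718.
  t=3,j=3: stock 73.2050 → up 80.5255 (V=0.0000), down 44.6551 (V=25.0000). Price 3.4674; hedge Δ=-0.6970, bond B=54.4878.
  t=2,j=0: stock 20.4655 → up 22.5121 (V=24.2718), down 12.4840 (V=24.2718). Price 23.5649; hedge Δ=0.0000, bond B=23.5649.
  t=2,j=1: stock 36.9050 → up 40.5955 (V=24.2718), down 22.5120 (V=24.2718). Price 23.5649; hedge Δ=0.0000, bond B=23.5649.
  t=2,j=2: stock 66.5500 → up 73.2050 (V=3.4674), down 40.5955 (V=24.2718). Price 6.2519; hedge Δ=-0.6380, bond B=48.7099.
  t=1,j=0: stock 33.5500 → up 36.9050 (V=23.5649), down 20.4655 (V=23.5649). Price 22.8785; hedge Δ=0.0000, bond B=22.8785.
  t=1,j=1: stock 60.5000 → up 66.5500 (V=6.2519), down 36.9050 (V=23.5649). Price 8.4711; hedge Δ=-0.5840, bond B=43.8037.
  t=0,j=0: stock 55.0000 → up 60.5000 (V=8.4711), down 33.5500 (V=22.8785). Price 10.2226; hedge Δ=-0.5346, bond B=39.6256.
Check: Δ(0,0)·S0 + B(0,0) = 10.2226 = V0.

(0,0): Delta=-0.5346 Bond=39.6256
(1,0): Delta=0.0000 Bond=22.8785
(1,1): Delta=-0.5840 Bond=43.8037
(2,0): Delta=0.0000 Bond=23.5649
(2,1): Delta=0.0000 Bond=23.5649
(2,2): Delta=-0.6380 Bond=48.7099
(3,0): Delta=0.0000 Bond=24.2718
(3,1): Delta=0.0000 Bond=24.2718
(3,2): Delta=0.0000 Bond=24.2718
(3,3): Delta=-0.6970 Bond=54.4878
V0=10.2226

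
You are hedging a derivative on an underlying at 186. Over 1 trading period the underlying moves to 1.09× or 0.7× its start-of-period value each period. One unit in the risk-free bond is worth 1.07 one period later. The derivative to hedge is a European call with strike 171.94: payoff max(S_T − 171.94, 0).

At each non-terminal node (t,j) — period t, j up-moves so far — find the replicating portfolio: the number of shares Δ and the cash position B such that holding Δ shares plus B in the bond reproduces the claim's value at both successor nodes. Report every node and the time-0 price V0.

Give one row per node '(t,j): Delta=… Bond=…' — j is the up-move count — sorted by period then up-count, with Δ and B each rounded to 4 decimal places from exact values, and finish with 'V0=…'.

(0,0): Delta=0.4246 Bond=-51.6655
V0=27.3089

Under the risk-neutral measure, an up-move has probability p* = (R−d)/(u−d) = 0.9487 and values discount at R = 1.07.
At expiry t=1: V(1,0)=0.0000, V(1,1)=30.8000
Node (0,0) S=186.0000: V=(p*·30.8000+(1−p*)·0.0000)/1.07=27.3089; Δ=(30.8000−0.0000)/(202.7400−130.2000)=0.4246; B=V−Δ·S=-51.6655
The time-0 hedge costs 27.3089, which is the no-arbitrage price.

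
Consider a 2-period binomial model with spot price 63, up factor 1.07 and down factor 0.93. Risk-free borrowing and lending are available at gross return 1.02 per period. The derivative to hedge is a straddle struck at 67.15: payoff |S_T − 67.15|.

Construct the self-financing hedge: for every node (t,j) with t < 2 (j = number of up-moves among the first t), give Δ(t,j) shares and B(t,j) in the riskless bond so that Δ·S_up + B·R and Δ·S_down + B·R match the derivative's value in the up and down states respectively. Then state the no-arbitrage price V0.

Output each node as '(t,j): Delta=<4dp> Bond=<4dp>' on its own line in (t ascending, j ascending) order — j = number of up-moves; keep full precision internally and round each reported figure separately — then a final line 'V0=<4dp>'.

The replicating-portfolio and risk-neutral prices coincide; use p* = (1.02−0.93)/(1.07−0.93) = 0.6429 for the latter.
At expiry t=2: V(2,0)=12.6613, V(2,1)=4.4587, V(2,2)=4.9787
(1,0): S=58.5900. Δ = (V_up−V_dn)/(S_up−S_dn) = (4.4587−12.6613)/(62.6913−54.4887) = -1.0000. V = [p*·4.4587 + (1−p*)·12.6613]/1.02 = 7.2433. B = V − Δ·S = 65.8333.
(1,1): S=67.4100. Δ = (V_up−V_dn)/(S_up−S_dn) = (4.9787−4.4587)/(72.1287−62.6913) = 0.0551. V = [p*·4.9787 + (1−p*)·4.4587]/1.02 = 4.6990. B = V − Δ·S = 0.9847.
(0,0): S=63.0000. Δ = (V_up−V_dn)/(S_up−S_dn) = (4.6990−7.2433)/(67.4100−58.5900) = -0.2885. V = [p*·4.6990 + (1−p*)·7.2433]/1.02 = 5.4977. B = V − Δ·S = 23.6715.
The time-0 hedge costs 5.4977, which is the no-arbitrage price.

(0,0): Delta=-0.2885 Bond=23.6715
(1,0): Delta=-1.0000 Bond=65.8333
(1,1): Delta=0.0551 Bond=0.9847
V0=5.4977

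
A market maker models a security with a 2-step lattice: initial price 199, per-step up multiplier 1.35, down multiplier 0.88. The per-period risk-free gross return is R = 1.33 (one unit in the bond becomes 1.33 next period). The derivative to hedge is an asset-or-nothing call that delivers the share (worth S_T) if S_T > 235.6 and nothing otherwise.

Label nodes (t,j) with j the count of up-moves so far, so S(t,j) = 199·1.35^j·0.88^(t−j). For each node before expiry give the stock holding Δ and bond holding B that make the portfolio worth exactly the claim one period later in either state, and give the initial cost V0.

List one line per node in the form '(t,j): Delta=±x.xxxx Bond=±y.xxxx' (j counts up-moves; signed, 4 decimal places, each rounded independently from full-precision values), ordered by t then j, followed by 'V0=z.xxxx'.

No-arbitrage ⇒ martingale measure with p* = (R−d)/(u−d) = 0.9574.
At expiry t=2: V(2,0)=0.0000, V(2,1)=236.4120, V(2,2)=362.6775
(1,0): S=175.1200. Δ = (V_up−V_dn)/(S_up−S_dn) = (236.4120−0.0000)/(236.4120−154.1056) = 2.8723. V = [p*·236.4120 + (1−p*)·0.0000]/1.33 = 170.1894. B = V − Δ·S = -332.8148.
(1,1): S=268.6500. Δ = (V_up−V_dn)/(S_up−S_dn) = (362.6775−236.4120)/(362.6775−236.4120) = 1.0000. V = [p*·362.6775 + (1−p*)·236.4120]/1.33 = 268.6500. B = V − Δ·S = 0.0000.
(0,0): S=199.0000. Δ = (V_up−V_dn)/(S_up−S_dn) = (268.6500−170.1894)/(268.6500−175.1200) = 1.0527. V = [p*·268.6500 + (1−p*)·170.1894]/1.33 = 198.8422. B = V − Δ·S = -10.6484.
Root portfolio cost Δ·199+B reproduces V0=198.8422.

(0,0): Delta=1.0527 Bond=-10.6484
(1,0): Delta=2.8723 Bond=-332.8148
(1,1): Delta=1.0000 Bond=0.0000
V0=198.8422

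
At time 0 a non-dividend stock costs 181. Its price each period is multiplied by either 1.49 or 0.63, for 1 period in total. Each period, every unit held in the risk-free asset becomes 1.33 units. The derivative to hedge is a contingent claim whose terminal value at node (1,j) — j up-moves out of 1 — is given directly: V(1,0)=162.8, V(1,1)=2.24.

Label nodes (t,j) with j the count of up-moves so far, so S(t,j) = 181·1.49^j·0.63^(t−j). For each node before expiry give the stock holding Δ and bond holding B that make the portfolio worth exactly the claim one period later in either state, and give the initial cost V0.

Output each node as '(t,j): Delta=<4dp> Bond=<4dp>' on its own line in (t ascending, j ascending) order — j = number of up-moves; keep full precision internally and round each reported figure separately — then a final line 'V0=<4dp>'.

The replicating-portfolio and risk-neutral prices coincide; use p* = (1.33−0.63)/(1.49−0.63) = 0.8140 for the latter.
Payoff layer (t=1): V(1,0)=162.8000, V(1,1)=2.2400
  t=0,j=0: stock 181.0000 → up 269.6900 (V=2.2400), down 114.0300 (V=162.8000). Price 24.1441; hedge Δ=-1.0315, bond B=210.8418.
Self-financing check: at every node Δ·S+B equals the discounted successor values.

(0,0): Delta=-1.0315 Bond=210.8418
V0=24.1441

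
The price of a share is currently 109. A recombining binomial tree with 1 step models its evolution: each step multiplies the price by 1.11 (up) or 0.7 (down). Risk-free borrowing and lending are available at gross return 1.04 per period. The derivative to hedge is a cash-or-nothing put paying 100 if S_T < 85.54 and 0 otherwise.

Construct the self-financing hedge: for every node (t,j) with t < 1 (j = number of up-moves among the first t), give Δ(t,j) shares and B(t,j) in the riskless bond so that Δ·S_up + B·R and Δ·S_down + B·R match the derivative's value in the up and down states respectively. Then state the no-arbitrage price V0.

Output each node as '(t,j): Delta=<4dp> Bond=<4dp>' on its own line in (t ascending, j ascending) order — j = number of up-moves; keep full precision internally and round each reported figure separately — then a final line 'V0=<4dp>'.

(0,0): Delta=-2.2376 Bond=260.3189
V0=16.4165

Under the risk-neutral measure, an up-move has probability p* = (R−d)/(u−d) = 0.8293 and values discount at R = 1.04.
Terminal payoffs: V(1,0)=100.0000, V(1,1)=0.0000
(0,0): S=109.0000. Δ = (V_up−V_dn)/(S_up−S_dn) = (0.0000−100.0000)/(120.9900−76.3000) = -2.2376. V = [p*·0.0000 + (1−p*)·100.0000]/1.04 = 16.4165. B = V − Δ·S = 260.3189.
Self-financing check: at every node Δ·S+B equals the discounted successor values.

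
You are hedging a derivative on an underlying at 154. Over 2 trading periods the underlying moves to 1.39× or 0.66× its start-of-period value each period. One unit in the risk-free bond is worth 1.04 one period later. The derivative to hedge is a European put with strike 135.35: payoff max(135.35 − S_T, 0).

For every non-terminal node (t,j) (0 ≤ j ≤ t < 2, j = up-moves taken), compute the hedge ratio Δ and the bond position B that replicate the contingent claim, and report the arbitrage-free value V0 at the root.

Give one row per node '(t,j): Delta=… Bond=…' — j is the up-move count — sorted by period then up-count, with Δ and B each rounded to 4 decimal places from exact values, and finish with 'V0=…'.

No-arbitrage ⇒ martingale measure with p* = (R−d)/(u−d) = 0.5205.
Payoff layer (t=2): V(2,0)=68.2676, V(2,1)=0.0000, V(2,2)=0.0000
  t=1,j=0: stock 101.6400 → up 141.2796 (V=0.0000), down 67.0824 (V=68.2676). Price 31.4722; hedge Δ=-0.9201, bond B=124.9894.
  t=1,j=1: stock 214.0600 → up 297.5434 (V=0.0000), down 141.2796 (V=0.0000). Price 0.0000; hedge Δ=0.0000, bond B=0.0000.
  t=0,j=0: stock 154.0000 → up 214.0600 (V=0.0000), down 101.6400 (V=31.4722). Price 14.5090; hedge Δ=-0.2800, bond B=57.6216.
The time-0 hedge costs 14.5090, which is the no-arbitrage price.

(0,0): Delta=-0.2800 Bond=57.6216
(1,0): Delta=-0.9201 Bond=124.9894
(1,1): Delta=0.0000 Bond=0.0000
V0=14.5090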